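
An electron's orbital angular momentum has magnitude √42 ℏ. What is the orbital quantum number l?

(|L|/ℏ)² = l(l+1) = 42.
Solving: l = 6.

l = 6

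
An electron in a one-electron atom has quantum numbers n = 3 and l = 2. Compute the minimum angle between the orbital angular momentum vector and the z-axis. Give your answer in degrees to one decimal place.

θ_min ≈ 35.3°

|L| = ℏ√(l(l+1)) = √6 ℏ.
The smallest angle corresponds to the largest L_z, i.e. m_l = l = 2, giving L_z = 2ℏ.
cos θ_min = 2/√6, so θ_min ≈ 35.3°.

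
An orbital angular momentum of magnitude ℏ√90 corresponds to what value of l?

l = 9

Since |L|² = l(l+1)ℏ², l(l+1) = 90.
l² + l − 90 = 0 ⇒ l = 9.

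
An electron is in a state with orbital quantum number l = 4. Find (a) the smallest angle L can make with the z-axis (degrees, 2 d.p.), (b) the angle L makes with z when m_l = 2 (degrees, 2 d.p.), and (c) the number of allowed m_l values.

θ_min ≈ 26.57°; θ(m_l=2) ≈ 63.43°; 9 values

cos θ_min = 4/√20, so θ_min ≈ 26.57°.
For m_l = 2: cos θ = 2/√20, θ ≈ 63.43°.
There are 2l+1 = 9 values of m_l.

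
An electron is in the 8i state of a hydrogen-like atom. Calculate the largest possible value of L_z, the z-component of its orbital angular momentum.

L_z,max = 6ℏ

The 8i subshell has l = 6.
L_z = m_l ℏ with m_l ∈ {−6, …, 6}; the maximum is m_l = 6.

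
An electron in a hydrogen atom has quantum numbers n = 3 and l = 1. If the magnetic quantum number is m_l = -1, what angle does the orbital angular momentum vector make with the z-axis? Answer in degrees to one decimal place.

|L|² = l(l+1)ℏ² = 2ℏ², so |L| = √2 ℏ.
L_z = m_l ℏ = −1ℏ.
cos θ = L_z/|L| = -1/√2, so θ ≈ 135.0°.

θ ≈ 135.0°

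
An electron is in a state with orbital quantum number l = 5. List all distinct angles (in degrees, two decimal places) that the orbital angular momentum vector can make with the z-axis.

|L| = √(l(l+1)) ℏ = √30 ℏ.
cos θ = m_l/√30 for each m_l ∈ {-5, -4, -3, -2, -1, 0, 1, 2, 3, 4, 5}.

θ ∈ {24.09°, 43.09°, 56.79°, 68.58°, 79.48°, 90.00°, 100.52°, 111.42°, 123.21°, 136.91°, 155.91°}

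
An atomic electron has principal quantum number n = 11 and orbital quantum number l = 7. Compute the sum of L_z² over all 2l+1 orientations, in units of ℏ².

Σ(L_z)² = 280 ℏ²

m_l runs from −7 to 7, i.e. {-7, -6, -5, -4, -3, -2, -1, 0, 1, 2, 3, 4, 5, 6, 7}.
Summing m² from −7 to 7: Σ m_l² = 280.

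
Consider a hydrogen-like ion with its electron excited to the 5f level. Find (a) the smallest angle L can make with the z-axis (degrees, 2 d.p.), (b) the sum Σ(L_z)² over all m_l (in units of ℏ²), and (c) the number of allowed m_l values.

The 5f level has l = 3.
cos θ_min = 3/√12, so θ_min ≈ 30.00°.
Σ m_l² = 28, so Σ(L_z)² = 28 ℏ².
There are 2l+1 = 7 values of m_l.

θ_min ≈ 30.00°; Σ(L_z)² = 28 ℏ²; 7 values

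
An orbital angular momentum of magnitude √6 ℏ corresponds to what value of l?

|L| = ℏ√(l(l+1)), so l(l+1) = 6.
Solving: l = 2.

l = 2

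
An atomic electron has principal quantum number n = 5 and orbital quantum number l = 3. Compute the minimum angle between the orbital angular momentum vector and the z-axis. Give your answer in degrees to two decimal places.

|L|² = l(l+1)ℏ² = 12ℏ², so |L| = 2√3 ℏ.
The smallest angle corresponds to the largest L_z, i.e. m_l = l = 3, giving L_z = 3ℏ.
cos θ_min = 3/√12, so θ_min ≈ 30.00°.

θ_min ≈ 30.00°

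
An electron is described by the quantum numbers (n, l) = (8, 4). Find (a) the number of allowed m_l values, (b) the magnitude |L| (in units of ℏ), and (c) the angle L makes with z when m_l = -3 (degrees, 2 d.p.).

9 values; |L| = 2√5 ℏ ≈ 4.472ℏ; θ(m_l=-3) ≈ 132.13°

There are 2l+1 = 9 values of m_l.
|L| = ℏ√(4·5) = 2√5 ℏ ≈ 4.472ℏ.
For m_l = -3: cos θ = -3/√20, θ ≈ 132.13°.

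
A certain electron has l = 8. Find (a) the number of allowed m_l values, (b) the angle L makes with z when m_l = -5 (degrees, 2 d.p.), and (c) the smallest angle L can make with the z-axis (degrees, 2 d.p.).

17 values; θ(m_l=-5) ≈ 126.10°; θ_min ≈ 19.47°

There are 2l+1 = 17 values of m_l.
For m_l = -5: cos θ = -5/√72, θ ≈ 126.10°.
cos θ_min = 8/√72, so θ_min ≈ 19.47°.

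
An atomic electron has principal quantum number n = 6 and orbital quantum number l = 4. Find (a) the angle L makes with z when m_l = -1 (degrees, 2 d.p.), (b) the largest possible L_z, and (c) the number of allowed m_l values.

θ(m_l=-1) ≈ 102.92°; L_z,max = 4ℏ; 9 values

For m_l = -1: cos θ = -1/√20, θ ≈ 102.92°.
L_z,max = lℏ = 4ℏ.
There are 2l+1 = 9 values of m_l.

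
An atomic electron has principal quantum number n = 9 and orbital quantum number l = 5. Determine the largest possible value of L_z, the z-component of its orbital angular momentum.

L_z,max = 5ℏ

L_z = m_l ℏ with m_l ∈ {−5, …, 5}; the maximum is m_l = 5.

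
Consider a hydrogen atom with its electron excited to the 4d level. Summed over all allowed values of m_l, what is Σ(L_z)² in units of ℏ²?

Σ(L_z)² = 10 ℏ²

The 4d level has l = 2.
The allowed m_l values are -2, -1, 0, 1, 2.
Σ m_l² = 2·(1 + 4) = 10.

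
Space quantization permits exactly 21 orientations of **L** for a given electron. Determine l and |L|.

21 = 2l + 1, so l = (21−1)/2 = 10.
Then |L| = √(l(l+1)) ℏ = √110 ℏ.

l = 10, |L| = √110 ℏ ≈ 10.488ℏ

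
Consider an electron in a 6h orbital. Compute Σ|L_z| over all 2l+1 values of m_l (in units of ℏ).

The 6h subshell has l = 5.
m_l runs from −5 to 5, i.e. {-5, -4, -3, -2, -1, 0, 1, 2, 3, 4, 5}.
Σ|m_l| = l(l+1) = 30.

Σ|L_z| = 30 ℏ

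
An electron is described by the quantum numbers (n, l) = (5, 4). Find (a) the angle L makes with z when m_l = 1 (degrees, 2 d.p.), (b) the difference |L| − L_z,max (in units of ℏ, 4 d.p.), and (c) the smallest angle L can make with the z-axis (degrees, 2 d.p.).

θ(m_l=1) ≈ 77.08°; |L|−L_z,max ≈ 0.4721ℏ; θ_min ≈ 26.57°

For m_l = 1: cos θ = 1/√20, θ ≈ 77.08°.
|L| − L_z,max = (2√5 − 4)ℏ ≈ 0.4721ℏ.
cos θ_min = 4/√20, so θ_min ≈ 26.57°.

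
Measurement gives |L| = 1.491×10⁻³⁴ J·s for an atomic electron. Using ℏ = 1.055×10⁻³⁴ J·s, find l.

Dividing by ℏ: |L|/ℏ ≈ 1.413.
Set l(l+1) = 2.00; the integer solution is l = 1.

l = 1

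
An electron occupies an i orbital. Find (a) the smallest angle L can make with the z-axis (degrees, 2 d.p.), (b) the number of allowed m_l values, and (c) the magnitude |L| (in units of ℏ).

θ_min ≈ 22.21°; 13 values; |L| = √42 ℏ ≈ 6.481ℏ

For an i orbital, l = 6.
cos θ_min = 6/√42, so θ_min ≈ 22.21°.
There are 2l+1 = 13 values of m_l.
|L| = ℏ√(6·7) = √42 ℏ ≈ 6.481ℏ.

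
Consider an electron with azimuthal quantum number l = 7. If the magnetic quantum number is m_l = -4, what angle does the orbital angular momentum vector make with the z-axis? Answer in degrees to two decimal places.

|L| = ℏ√(l(l+1)) = 2√14 ℏ.
L_z = m_l ℏ = −4ℏ.
cos θ = L_z/|L| = -4/√56, so θ ≈ 122.31°.

θ ≈ 122.31°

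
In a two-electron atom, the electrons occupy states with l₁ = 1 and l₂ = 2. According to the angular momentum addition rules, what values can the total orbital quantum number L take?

L = 1, 2, 3

Angular momentum addition gives L = |l₁ − l₂|, …, l₁ + l₂.
Allowed values: L = 1, 2, 3.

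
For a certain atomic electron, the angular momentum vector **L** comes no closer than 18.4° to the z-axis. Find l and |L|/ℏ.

cos θ_min = l/√(l(l+1)) = √(l/(l+1)), so l/(l+1) = cos²(18.4°) = 0.9004.
Solving: l = 9.
Then |L| = ℏ√(9·10) = 3√10 ℏ.

l = 9, |L| = 3√10 ℏ ≈ 9.487ℏ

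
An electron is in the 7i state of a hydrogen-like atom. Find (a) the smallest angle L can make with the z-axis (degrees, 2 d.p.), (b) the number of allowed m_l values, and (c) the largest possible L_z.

θ_min ≈ 22.21°; 13 values; L_z,max = 6ℏ

For 7i, l = 6.
cos θ_min = 6/√42, so θ_min ≈ 22.21°.
There are 2l+1 = 13 values of m_l.
L_z,max = lℏ = 6ℏ.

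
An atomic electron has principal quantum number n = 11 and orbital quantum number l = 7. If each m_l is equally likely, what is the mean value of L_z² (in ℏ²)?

⟨L_z²⟩ = 18.67 ℏ²

m_l ∈ {-7, -6, -5, -4, -3, -2, -1, 0, 1, 2, 3, 4, 5, 6, 7}.
⟨L_z²⟩ = ℏ²·l(l+1)/3 = 18.67ℏ².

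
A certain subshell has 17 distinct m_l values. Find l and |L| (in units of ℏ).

l = 8, |L| = 6√2 ℏ ≈ 8.485ℏ

17 = 2l + 1, so l = (17−1)/2 = 8.
|L| = ℏ√(l(l+1)) = ℏ√(8·9) = 6√2 ℏ.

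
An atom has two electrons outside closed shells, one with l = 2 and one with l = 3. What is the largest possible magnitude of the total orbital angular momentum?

Angular momentum addition gives L = |l₁ − l₂|, …, l₁ + l₂.
So L can be 1, 2, 3, 4, 5.
The largest magnitude corresponds to L = 5: |L_tot| = ℏ√(5·6) = √30 ℏ.

|L_tot|_max = √30 ℏ ≈ 5.477ℏ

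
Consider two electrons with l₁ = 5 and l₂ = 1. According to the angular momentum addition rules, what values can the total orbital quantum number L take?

L runs from |5 − 1| = 4 to 5 + 1 = 6.
Allowed values: L = 4, 5, 6.

L = 4, 5, 6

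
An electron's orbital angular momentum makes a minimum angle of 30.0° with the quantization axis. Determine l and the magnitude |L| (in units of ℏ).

l = 3, |L| = 2√3 ℏ ≈ 3.464ℏ

cos θ_min = l/√(l(l+1)) = √(l/(l+1)), so l/(l+1) = cos²(30.0°) = 0.7500.
Thus l = 0.7500/(1 − 0.7500) ≈ 3.
Then |L| = ℏ√(3·4) = 2√3 ℏ.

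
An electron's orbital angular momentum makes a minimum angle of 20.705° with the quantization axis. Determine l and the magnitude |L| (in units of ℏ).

cos θ_min = l/√(l(l+1)) = √(l/(l+1)), so l/(l+1) = cos²(20.705°) = 0.8750.
l = cos²θ/sin²θ ≈ 7.
Then |L| = ℏ√(7·8) = 2√14 ℏ.

l = 7, |L| = 2√14 ℏ ≈ 7.483ℏ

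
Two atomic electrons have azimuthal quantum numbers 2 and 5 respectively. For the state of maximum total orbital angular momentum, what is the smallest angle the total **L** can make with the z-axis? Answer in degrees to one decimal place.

By the triangle rule, |l₁ − l₂| ≤ L ≤ l₁ + l₂.
So L can be 3, 4, 5, 6, 7.
The maximum is L = 7, with |L_tot| = ℏ√(7·8) = 2√14 ℏ.
The minimum angle with z is arccos(7/√56) ≈ 20.7°.

θ_min ≈ 20.7°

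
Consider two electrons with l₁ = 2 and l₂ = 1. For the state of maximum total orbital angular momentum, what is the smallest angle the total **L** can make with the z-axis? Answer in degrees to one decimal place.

θ_min ≈ 30.0°

Angular momentum addition gives L = |l₁ − l₂|, …, l₁ + l₂.
Allowed values: L = 1, 2, 3.
The maximum is L = 3, with |L_tot| = ℏ√(3·4) = 2√3 ℏ.
The minimum angle with z is arccos(3/√12) ≈ 30.0°.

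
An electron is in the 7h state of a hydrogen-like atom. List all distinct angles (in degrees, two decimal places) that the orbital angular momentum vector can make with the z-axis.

θ ∈ {24.09°, 43.09°, 56.79°, 68.58°, 79.48°, 90.00°, 100.52°, 111.42°, 123.21°, 136.91°, 155.91°}

7h means n = 7, l = 5.
|L| = ℏ√(l(l+1)) = √30 ℏ.
cos θ = m_l/√30 for each m_l ∈ {-5, -4, -3, -2, -1, 0, 1, 2, 3, 4, 5}.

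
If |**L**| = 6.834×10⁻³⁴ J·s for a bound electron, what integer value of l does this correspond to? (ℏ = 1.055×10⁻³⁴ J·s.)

|L|/ℏ = (6.834×10⁻³⁴)/(1.055×10⁻³⁴) ≈ 6.478.
(|L|/ℏ)² = l(l+1) ≈ 41.96 ⇒ l = 6.

l = 6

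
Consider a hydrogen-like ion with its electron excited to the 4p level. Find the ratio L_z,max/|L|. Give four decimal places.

The 4p level has l = 1.
|L| = √2 ℏ ≈ 1.4142ℏ, while L_z,max = lℏ = 1ℏ.
L_z,max/|L| = 1/√2 = 0.7071.

L_z,max/|L| = 0.7071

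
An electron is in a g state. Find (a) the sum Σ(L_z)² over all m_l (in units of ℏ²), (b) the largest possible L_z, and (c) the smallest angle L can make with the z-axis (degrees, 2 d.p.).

For a g orbital, l = 4.
Σ m_l² = 60, so Σ(L_z)² = 60 ℏ².
L_z,max = lℏ = 4ℏ.
cos θ_min = 4/√20, so θ_min ≈ 26.57°.

Σ(L_z)² = 60 ℏ²; L_z,max = 4ℏ; θ_min ≈ 26.57°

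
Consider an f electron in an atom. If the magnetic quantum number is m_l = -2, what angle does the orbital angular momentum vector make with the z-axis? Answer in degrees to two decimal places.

The letter f corresponds to l = 3.
|L|² = l(l+1)ℏ² = 12ℏ², so |L| = 2√3 ℏ.
L_z = m_l ℏ = −2ℏ.
cos θ = L_z/|L| = -2/√12, so θ ≈ 125.26°.

θ ≈ 125.26°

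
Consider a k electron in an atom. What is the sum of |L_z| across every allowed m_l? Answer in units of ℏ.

Σ|L_z| = 56 ℏ

For a k orbital, l = 7.
The allowed m_l values are -7, -6, -5, -4, -3, -2, -1, 0, 1, 2, 3, 4, 5, 6, 7.
Σ|m_l| = 2(1+2+…+7) = 56.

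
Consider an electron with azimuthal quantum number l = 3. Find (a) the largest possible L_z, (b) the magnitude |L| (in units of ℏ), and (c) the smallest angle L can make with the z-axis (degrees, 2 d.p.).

L_z,max = 3ℏ; |L| = 2√3 ℏ ≈ 3.464ℏ; θ_min ≈ 30.00°

L_z,max = lℏ = 3ℏ.
|L| = ℏ√(3·4) = 2√3 ℏ ≈ 3.464ℏ.
cos θ_min = 3/√12, so θ_min ≈ 30.00°.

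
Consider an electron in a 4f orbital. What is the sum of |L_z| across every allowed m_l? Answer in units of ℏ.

Σ|L_z| = 12 ℏ

The 4f subshell has l = 3.
m_l ∈ {-3, -2, -1, 0, 1, 2, 3}.
Σ|m_l| = 2·3(3+1)/2 = 12.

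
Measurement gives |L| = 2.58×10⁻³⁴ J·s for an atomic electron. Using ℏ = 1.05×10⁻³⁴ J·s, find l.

Dividing by ℏ: |L|/ℏ ≈ 2.457.
Set l(l+1) = 6.04; the integer solution is l = 2.

l = 2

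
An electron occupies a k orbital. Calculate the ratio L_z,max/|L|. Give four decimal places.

For a k orbital, l = 7.
|L| = 2√14 ℏ ≈ 7.4833ℏ, while L_z,max = lℏ = 7ℏ.
L_z,max/|L| = 7/√56 = 0.9354.

L_z,max/|L| = 0.9354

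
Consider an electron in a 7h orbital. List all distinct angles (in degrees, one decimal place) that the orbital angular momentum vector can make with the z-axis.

θ ∈ {24.1°, 43.1°, 56.8°, 68.6°, 79.5°, 90.0°, 100.5°, 111.4°, 123.2°, 136.9°, 155.9°}

7h means n = 7, l = 5.
|L| = √(l(l+1)) ℏ = √30 ℏ.
cos θ = m_l/√30 for each m_l ∈ {-5, -4, -3, -2, -1, 0, 1, 2, 3, 4, 5}.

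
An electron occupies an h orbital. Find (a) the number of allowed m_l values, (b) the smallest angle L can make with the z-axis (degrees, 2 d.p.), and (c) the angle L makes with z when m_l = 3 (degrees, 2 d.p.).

The letter h corresponds to l = 5.
There are 2l+1 = 11 values of m_l.
cos θ_min = 5/√30, so θ_min ≈ 24.09°.
For m_l = 3: cos θ = 3/√30, θ ≈ 56.79°.

11 values; θ_min ≈ 24.09°; θ(m_l=3) ≈ 56.79°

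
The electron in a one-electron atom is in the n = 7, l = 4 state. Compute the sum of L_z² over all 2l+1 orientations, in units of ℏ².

Σ(L_z)² = 60 ℏ²

The allowed m_l values are -4, -3, -2, -1, 0, 1, 2, 3, 4.
Σ m_l² = l(l+1)(2l+1)/3 = 4·5·9/3 = 60.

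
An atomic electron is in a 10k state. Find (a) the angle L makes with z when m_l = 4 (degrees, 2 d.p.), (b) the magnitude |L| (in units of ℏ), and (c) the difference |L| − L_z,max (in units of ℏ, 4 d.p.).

θ(m_l=4) ≈ 57.69°; |L| = 2√14 ℏ ≈ 7.483ℏ; |L|−L_z,max ≈ 0.4833ℏ

For 10k, l = 7.
For m_l = 4: cos θ = 4/√56, θ ≈ 57.69°.
|L| = ℏ√(7·8) = 2√14 ℏ ≈ 7.483ℏ.
|L| − L_z,max = (2√14 − 7)ℏ ≈ 0.4833ℏ.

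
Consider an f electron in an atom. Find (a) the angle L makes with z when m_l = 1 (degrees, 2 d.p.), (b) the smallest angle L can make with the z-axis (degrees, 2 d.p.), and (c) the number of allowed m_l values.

An f state has l = 3.
For m_l = 1: cos θ = 1/√12, θ ≈ 73.22°.
cos θ_min = 3/√12, so θ_min ≈ 30.00°.
There are 2l+1 = 7 values of m_l.

θ(m_l=1) ≈ 73.22°; θ_min ≈ 30.00°; 7 values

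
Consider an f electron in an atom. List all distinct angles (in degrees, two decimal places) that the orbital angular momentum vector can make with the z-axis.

θ ∈ {30.00°, 54.74°, 73.22°, 90.00°, 106.78°, 125.26°, 150.00°}

For an f orbital, l = 3.
|L|² = l(l+1)ℏ² = 12ℏ², so |L| = 2√3 ℏ.
cos θ = m_l/√12 for each m_l ∈ {-3, -2, -1, 0, 1, 2, 3}.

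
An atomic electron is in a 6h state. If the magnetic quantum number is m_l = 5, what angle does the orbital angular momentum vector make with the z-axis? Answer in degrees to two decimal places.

For 6h, l = 5.
|L| = √(l(l+1)) ℏ = √30 ℏ.
L_z = m_l ℏ = 5ℏ.
cos θ = L_z/|L| = 5/√30, so θ ≈ 24.09°.

θ ≈ 24.09°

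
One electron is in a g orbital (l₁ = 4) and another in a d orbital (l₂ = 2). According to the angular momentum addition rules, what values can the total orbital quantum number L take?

By the triangle rule, |l₁ − l₂| ≤ L ≤ l₁ + l₂.
L ∈ {2, 3, 4, 5, 6}.

L = 2, 3, 4, 5, 6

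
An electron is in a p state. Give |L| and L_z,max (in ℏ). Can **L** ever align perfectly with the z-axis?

No: L_z,max = 1ℏ < |L| = √2 ℏ ≈ 1.414ℏ

The letter p corresponds to l = 1.
|L| = √2 ℏ ≈ 1.4142ℏ, while L_z,max = lℏ = 1ℏ.
Since |L| > L_z,max, the vector can never point exactly along z; the closest it comes is θ_min = arccos(1/√2) ≈ 45.0°.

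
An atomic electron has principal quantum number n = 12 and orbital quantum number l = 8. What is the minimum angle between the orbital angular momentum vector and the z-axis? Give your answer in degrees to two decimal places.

θ_min ≈ 19.47°

|L|² = l(l+1)ℏ² = 72ℏ², so |L| = 6√2 ℏ.
The smallest angle corresponds to the largest L_z, i.e. m_l = l = 8, giving L_z = 8ℏ.
cos θ_min = 8/√72, so θ_min ≈ 19.47°.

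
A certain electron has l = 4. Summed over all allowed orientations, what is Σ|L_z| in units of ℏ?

m_l runs from −4 to 4, i.e. {-4, -3, -2, -1, 0, 1, 2, 3, 4}.
Σ|m_l| = 2(1+2+…+4) = 20.

Σ|L_z| = 20 ℏ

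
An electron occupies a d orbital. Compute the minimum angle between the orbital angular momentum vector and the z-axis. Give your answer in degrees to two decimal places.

θ_min ≈ 35.26°

D corresponds to l = 2.
|L|² = l(l+1)ℏ² = 6ℏ², so |L| = √6 ℏ.
The smallest angle corresponds to the largest L_z, i.e. m_l = l = 2, giving L_z = 2ℏ.
cos θ_min = 2/√6, so θ_min ≈ 35.26°.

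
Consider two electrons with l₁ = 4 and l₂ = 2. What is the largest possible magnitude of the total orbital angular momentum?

|L_tot|_max = √42 ℏ ≈ 6.481ℏ

Angular momentum addition gives L = |l₁ − l₂|, …, l₁ + l₂.
L ∈ {2, 3, 4, 5, 6}.
The largest magnitude corresponds to L = 6: |L_tot| = ℏ√(6·7) = √42 ℏ.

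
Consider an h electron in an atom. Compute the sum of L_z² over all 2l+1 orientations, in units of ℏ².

Σ(L_z)² = 110 ℏ²

The letter h corresponds to l = 5.
m_l ∈ {-5, -4, -3, -2, -1, 0, 1, 2, 3, 4, 5}.
Σ m_l² = l(l+1)(2l+1)/3 = 5·6·11/3 = 110.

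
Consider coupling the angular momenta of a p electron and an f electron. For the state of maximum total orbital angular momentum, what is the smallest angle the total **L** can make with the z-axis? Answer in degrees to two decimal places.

By the triangle rule, |l₁ − l₂| ≤ L ≤ l₁ + l₂.
Allowed values: L = 2, 3, 4.
The maximum is L = 4, with |L_tot| = ℏ√(4·5) = 2√5 ℏ.
The minimum angle with z is arccos(4/√20) ≈ 26.57°.

θ_min ≈ 26.57°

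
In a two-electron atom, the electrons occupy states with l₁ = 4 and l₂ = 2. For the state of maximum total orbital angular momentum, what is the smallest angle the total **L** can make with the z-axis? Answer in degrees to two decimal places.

L runs from |4 − 2| = 2 to 4 + 2 = 6.
Allowed values: L = 2, 3, 4, 5, 6.
The maximum is L = 6, with |L_tot| = ℏ√(6·7) = √42 ℏ.
The minimum angle with z is arccos(6/√42) ≈ 22.21°.

θ_min ≈ 22.21°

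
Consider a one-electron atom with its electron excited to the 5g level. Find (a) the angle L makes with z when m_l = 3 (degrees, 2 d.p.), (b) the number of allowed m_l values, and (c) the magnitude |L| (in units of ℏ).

θ(m_l=3) ≈ 47.87°; 9 values; |L| = 2√5 ℏ ≈ 4.472ℏ

The 5g level has l = 4.
For m_l = 3: cos θ = 3/√20, θ ≈ 47.87°.
There are 2l+1 = 9 values of m_l.
|L| = ℏ√(4·5) = 2√5 ℏ ≈ 4.472ℏ.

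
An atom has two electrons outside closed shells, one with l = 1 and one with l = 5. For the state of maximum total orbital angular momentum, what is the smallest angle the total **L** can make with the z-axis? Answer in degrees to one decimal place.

θ_min ≈ 22.2°

L runs from |1 − 5| = 4 to 1 + 5 = 6.
Allowed values: L = 4, 5, 6.
The maximum is L = 6, with |L_tot| = ℏ√(6·7) = √42 ℏ.
The minimum angle with z is arccos(6/√42) ≈ 22.2°.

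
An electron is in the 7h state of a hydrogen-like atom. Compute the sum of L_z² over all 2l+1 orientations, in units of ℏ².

For 7h, l = 5.
m_l ∈ {-5, -4, -3, -2, -1, 0, 1, 2, 3, 4, 5}.
Σ m_l² = l(l+1)(2l+1)/3 = 5·6·11/3 = 110.

Σ(L_z)² = 110 ℏ²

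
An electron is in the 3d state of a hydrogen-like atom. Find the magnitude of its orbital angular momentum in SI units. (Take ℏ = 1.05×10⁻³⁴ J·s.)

|L| = 2.57×10⁻³⁴ J·s

3d means n = 3, l = 2.
|L| = ℏ√(l(l+1)) = ℏ√(2·3) = √6 ℏ
Numerically, |L| = 2.449 × (1.05×10⁻³⁴ J·s) = 2.57×10⁻³⁴ J·s.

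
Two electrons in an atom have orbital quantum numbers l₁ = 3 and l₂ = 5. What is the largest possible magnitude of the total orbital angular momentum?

Angular momentum addition gives L = |l₁ − l₂|, …, l₁ + l₂.
So L can be 2, 3, 4, 5, 6, 7, 8.
The largest magnitude corresponds to L = 8: |L_tot| = ℏ√(8·9) = 6√2 ℏ.

|L_tot|_max = 6√2 ℏ ≈ 8.485ℏ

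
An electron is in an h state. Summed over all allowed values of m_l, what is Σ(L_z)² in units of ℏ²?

For an h orbital, l = 5.
The allowed m_l values are -5, -4, -3, -2, -1, 0, 1, 2, 3, 4, 5.
Σ m_l² = l(l+1)(2l+1)/3 = 5·6·11/3 = 110.

Σ(L_z)² = 110 ℏ²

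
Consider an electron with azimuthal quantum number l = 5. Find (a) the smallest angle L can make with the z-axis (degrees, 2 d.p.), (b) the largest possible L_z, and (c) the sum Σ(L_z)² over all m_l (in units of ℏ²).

cos θ_min = 5/√30, so θ_min ≈ 24.09°.
L_z,max = lℏ = 5ℏ.
Σ m_l² = 110, so Σ(L_z)² = 110 ℏ².

θ_min ≈ 24.09°; L_z,max = 5ℏ; Σ(L_z)² = 110 ℏ²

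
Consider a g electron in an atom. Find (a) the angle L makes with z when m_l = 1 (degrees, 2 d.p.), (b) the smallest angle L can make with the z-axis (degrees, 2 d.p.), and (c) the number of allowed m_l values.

A g state has l = 4.
For m_l = 1: cos θ = 1/√20, θ ≈ 77.08°.
cos θ_min = 4/√20, so θ_min ≈ 26.57°.
There are 2l+1 = 9 values of m_l.

θ(m_l=1) ≈ 77.08°; θ_min ≈ 26.57°; 9 values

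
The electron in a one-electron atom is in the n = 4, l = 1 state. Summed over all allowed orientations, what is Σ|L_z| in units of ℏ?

The allowed m_l values are -1, 0, 1.
Σ|m_l| = 2·1(1+1)/2 = 2.

Σ|L_z| = 2 ℏ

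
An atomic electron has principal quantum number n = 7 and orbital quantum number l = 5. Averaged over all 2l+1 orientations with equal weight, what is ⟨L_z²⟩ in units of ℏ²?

m_l runs from −5 to 5, i.e. {-5, -4, -3, -2, -1, 0, 1, 2, 3, 4, 5}.
Average of L_z² over 11 states: 110/11 ℏ² = 10 ℏ².

⟨L_z²⟩ = 10 ℏ²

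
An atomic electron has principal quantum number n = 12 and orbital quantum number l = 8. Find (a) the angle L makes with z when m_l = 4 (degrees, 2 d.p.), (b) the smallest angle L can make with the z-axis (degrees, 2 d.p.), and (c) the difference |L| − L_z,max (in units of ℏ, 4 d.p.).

θ(m_l=4) ≈ 61.87°; θ_min ≈ 19.47°; |L|−L_z,max ≈ 0.4853ℏ

For m_l = 4: cos θ = 4/√72, θ ≈ 61.87°.
cos θ_min = 8/√72, so θ_min ≈ 19.47°.
|L| − L_z,max = (6√2 − 8)ℏ ≈ 0.4853ℏ.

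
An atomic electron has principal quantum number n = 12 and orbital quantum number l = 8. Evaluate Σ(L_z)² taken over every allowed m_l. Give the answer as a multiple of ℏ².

Σ(L_z)² = 408 ℏ²

m_l runs from −8 to 8, i.e. {-8, -7, -6, -5, -4, -3, -2, -1, 0, 1, 2, 3, 4, 5, 6, 7, 8}.
Σ m_l² = 2·(1 + 4 + 9 + 16 + 25 + 36 + 49 + 64) = 408.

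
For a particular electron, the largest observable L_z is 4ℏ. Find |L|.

L_z,max = lℏ, so l = 4.
|L| = √(l(l+1)) ℏ = 2√5 ℏ.

|L| = 2√5 ℏ ≈ 4.472ℏ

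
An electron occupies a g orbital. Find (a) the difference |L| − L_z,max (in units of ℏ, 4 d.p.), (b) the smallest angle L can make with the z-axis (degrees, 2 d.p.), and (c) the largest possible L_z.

|L|−L_z,max ≈ 0.4721ℏ; θ_min ≈ 26.57°; L_z,max = 4ℏ

For a g orbital, l = 4.
|L| − L_z,max = (2√5 − 4)ℏ ≈ 0.4721ℏ.
cos θ_min = 4/√20, so θ_min ≈ 26.57°.
L_z,max = lℏ = 4ℏ.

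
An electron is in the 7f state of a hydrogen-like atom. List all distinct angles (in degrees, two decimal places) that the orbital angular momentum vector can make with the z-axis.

For 7f, l = 3.
|L| = √(l(l+1)) ℏ = 2√3 ℏ.
cos θ = m_l/√12 for each m_l ∈ {-3, -2, -1, 0, 1, 2, 3}.

θ ∈ {30.00°, 54.74°, 73.22°, 90.00°, 106.78°, 125.26°, 150.00°}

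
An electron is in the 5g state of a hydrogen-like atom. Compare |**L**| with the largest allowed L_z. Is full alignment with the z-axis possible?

For 5g, l = 4.
|L| = 2√5 ℏ ≈ 4.4721ℏ, while L_z,max = lℏ = 4ℏ.
Since |L| > L_z,max, the vector can never point exactly along z; the closest it comes is θ_min = arccos(4/√20) ≈ 26.6°.

No: L_z,max = 4ℏ < |L| = 2√5 ℏ ≈ 4.472ℏ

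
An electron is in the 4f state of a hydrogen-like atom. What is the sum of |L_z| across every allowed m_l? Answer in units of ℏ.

Σ|L_z| = 12 ℏ

4f means n = 4, l = 3.
The allowed m_l values are -3, -2, -1, 0, 1, 2, 3.
Σ|m_l| = 2(1+2+…+3) = 12.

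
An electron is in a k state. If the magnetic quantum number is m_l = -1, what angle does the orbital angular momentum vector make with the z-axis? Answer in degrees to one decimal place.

The letter k corresponds to l = 7.
|L| = √(l(l+1)) ℏ = 2√14 ℏ.
L_z = m_l ℏ = −1ℏ.
cos θ = L_z/|L| = -1/√56, so θ ≈ 97.7°.

θ ≈ 97.7°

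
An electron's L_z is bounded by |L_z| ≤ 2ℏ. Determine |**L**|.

|L| = √6 ℏ ≈ 2.449ℏ

L_z,max = lℏ, so l = 2.
|L| = √(l(l+1)) ℏ = √6 ℏ.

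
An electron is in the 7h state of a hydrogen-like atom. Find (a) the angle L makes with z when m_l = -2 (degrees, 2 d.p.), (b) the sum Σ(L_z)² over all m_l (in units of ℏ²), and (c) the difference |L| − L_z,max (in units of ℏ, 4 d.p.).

θ(m_l=-2) ≈ 111.42°; Σ(L_z)² = 110 ℏ²; |L|−L_z,max ≈ 0.4772ℏ

For 7h, l = 5.
For m_l = -2: cos θ = -2/√30, θ ≈ 111.42°.
Σ m_l² = 110, so Σ(L_z)² = 110 ℏ².
|L| − L_z,max = (√30 − 5)ℏ ≈ 0.4772ℏ.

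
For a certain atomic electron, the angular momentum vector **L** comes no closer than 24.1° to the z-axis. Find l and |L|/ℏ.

l = 5, |L| = √30 ℏ ≈ 5.477ℏ

At minimum angle, m_l = l, so cos θ = l/√(l(l+1)); cos²θ = l/(l+1) = 0.8333.
l = cos²θ/sin²θ ≈ 5.
Then |L| = ℏ√(5·6) = √30 ℏ.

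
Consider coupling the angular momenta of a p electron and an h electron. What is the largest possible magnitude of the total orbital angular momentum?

|L_tot|_max = √42 ℏ ≈ 6.481ℏ

By the triangle rule, |l₁ − l₂| ≤ L ≤ l₁ + l₂.
Allowed values: L = 4, 5, 6.
The largest magnitude corresponds to L = 6: |L_tot| = ℏ√(6·7) = √42 ℏ.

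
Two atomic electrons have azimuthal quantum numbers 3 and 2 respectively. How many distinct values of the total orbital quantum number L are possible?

Angular momentum addition gives L = |l₁ − l₂|, …, l₁ + l₂.
So L can be 1, 2, 3, 4, 5.
That is 5 values.

5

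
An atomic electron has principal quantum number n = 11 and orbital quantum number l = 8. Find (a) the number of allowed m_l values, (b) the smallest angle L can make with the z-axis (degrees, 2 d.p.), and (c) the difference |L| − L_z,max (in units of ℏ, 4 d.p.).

There are 2l+1 = 17 values of m_l.
cos θ_min = 8/√72, so θ_min ≈ 19.47°.
|L| − L_z,max = (6√2 − 8)ℏ ≈ 0.4853ℏ.

17 values; θ_min ≈ 19.47°; |L|−L_z,max ≈ 0.4853ℏ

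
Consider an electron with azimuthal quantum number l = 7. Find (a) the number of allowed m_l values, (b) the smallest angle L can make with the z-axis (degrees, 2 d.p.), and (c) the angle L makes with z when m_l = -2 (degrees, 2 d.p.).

There are 2l+1 = 15 values of m_l.
cos θ_min = 7/√56, so θ_min ≈ 20.70°.
For m_l = -2: cos θ = -2/√56, θ ≈ 105.50°.

15 values; θ_min ≈ 20.70°; θ(m_l=-2) ≈ 105.50°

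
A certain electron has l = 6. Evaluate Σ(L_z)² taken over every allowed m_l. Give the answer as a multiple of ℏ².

The allowed m_l values are -6, -5, -4, -3, -2, -1, 0, 1, 2, 3, 4, 5, 6.
Σ m_l² = 2·(1 + 4 + 9 + 16 + 25 + 36) = 182.

Σ(L_z)² = 182 ℏ²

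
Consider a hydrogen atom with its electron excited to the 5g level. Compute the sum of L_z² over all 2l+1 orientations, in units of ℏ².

The 5g level has l = 4.
m_l ∈ {-4, -3, -2, -1, 0, 1, 2, 3, 4}.
Σ m_l² = 2·(1 + 4 + 9 + 16) = 60.

Σ(L_z)² = 60 ℏ²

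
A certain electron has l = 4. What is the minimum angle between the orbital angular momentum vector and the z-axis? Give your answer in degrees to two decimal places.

|L|² = l(l+1)ℏ² = 20ℏ², so |L| = 2√5 ℏ.
The smallest angle corresponds to the largest L_z, i.e. m_l = l = 4, giving L_z = 4ℏ.
cos θ_min = 4/√20, so θ_min ≈ 26.57°.

θ_min ≈ 26.57°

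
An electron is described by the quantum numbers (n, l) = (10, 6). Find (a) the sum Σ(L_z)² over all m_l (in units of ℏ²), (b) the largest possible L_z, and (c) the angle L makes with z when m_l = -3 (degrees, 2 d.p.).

Σ(L_z)² = 182 ℏ²; L_z,max = 6ℏ; θ(m_l=-3) ≈ 117.58°

Σ m_l² = 182, so Σ(L_z)² = 182 ℏ².
L_z,max = lℏ = 6ℏ.
For m_l = -3: cos θ = -3/√42, θ ≈ 117.58°.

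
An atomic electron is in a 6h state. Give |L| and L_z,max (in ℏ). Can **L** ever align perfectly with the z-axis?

For 6h, l = 5.
|L| = √30 ℏ ≈ 5.4772ℏ, while L_z,max = lℏ = 5ℏ.
Since |L| > L_z,max, the vector can never point exactly along z; the closest it comes is θ_min = arccos(5/√30) ≈ 24.1°.

No: L_z,max = 5ℏ < |L| = √30 ℏ ≈ 5.477ℏ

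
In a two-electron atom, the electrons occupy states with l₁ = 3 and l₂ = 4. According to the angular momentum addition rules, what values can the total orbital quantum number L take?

L runs from |3 − 4| = 1 to 3 + 4 = 7.
L ∈ {1, 2, 3, 4, 5, 6, 7}.

L = 1, 2, 3, 4, 5, 6, 7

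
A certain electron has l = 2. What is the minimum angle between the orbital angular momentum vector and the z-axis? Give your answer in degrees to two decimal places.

|L| = √(l(l+1)) ℏ = √6 ℏ.
The smallest angle corresponds to the largest L_z, i.e. m_l = l = 2, giving L_z = 2ℏ.
cos θ_min = 2/√6, so θ_min ≈ 35.26°.

θ_min ≈ 35.26°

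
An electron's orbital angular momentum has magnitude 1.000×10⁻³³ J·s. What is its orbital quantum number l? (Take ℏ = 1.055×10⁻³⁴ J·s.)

l = 9

In units of ℏ, |L| ≈ 9.479.
(|L|/ℏ)² = l(l+1) ≈ 89.85 ⇒ l = 9.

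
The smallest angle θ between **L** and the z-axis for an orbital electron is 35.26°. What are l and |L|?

cos θ_min = l/√(l(l+1)) = √(l/(l+1)), so l/(l+1) = cos²(35.26°) = 0.6667.
Thus l = 0.6667/(1 − 0.6667) ≈ 2.
Then |L| = ℏ√(2·3) = √6 ℏ.

l = 2, |L| = √6 ℏ ≈ 2.449ℏ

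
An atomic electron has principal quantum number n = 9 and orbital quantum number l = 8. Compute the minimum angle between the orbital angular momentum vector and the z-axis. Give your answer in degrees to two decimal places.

θ_min ≈ 19.47°

|L| = √(l(l+1)) ℏ = 6√2 ℏ.
The smallest angle corresponds to the largest L_z, i.e. m_l = l = 8, giving L_z = 8ℏ.
cos θ_min = 8/√72, so θ_min ≈ 19.47°.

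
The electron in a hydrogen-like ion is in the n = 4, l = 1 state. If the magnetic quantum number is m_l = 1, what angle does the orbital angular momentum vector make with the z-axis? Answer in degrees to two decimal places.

|L| = ℏ√(l(l+1)) = √2 ℏ.
L_z = m_l ℏ = 1ℏ.
cos θ = L_z/|L| = 1/√2, so θ ≈ 45.00°.

θ ≈ 45.00°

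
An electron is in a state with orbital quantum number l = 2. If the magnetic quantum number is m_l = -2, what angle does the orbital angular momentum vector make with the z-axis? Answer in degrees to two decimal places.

θ ≈ 144.74°

|L| = ℏ√(l(l+1)) = √6 ℏ.
L_z = m_l ℏ = −2ℏ.
cos θ = L_z/|L| = -2/√6, so θ ≈ 144.74°.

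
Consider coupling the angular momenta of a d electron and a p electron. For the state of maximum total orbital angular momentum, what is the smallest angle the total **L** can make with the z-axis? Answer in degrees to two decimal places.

Angular momentum addition gives L = |l₁ − l₂|, …, l₁ + l₂.
So L can be 1, 2, 3.
The maximum is L = 3, with |L_tot| = ℏ√(3·4) = 2√3 ℏ.
The minimum angle with z is arccos(3/√12) ≈ 30.00°.

θ_min ≈ 30.00°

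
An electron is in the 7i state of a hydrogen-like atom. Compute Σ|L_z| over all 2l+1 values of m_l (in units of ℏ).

7i means n = 7, l = 6.
m_l runs from −6 to 6, i.e. {-6, -5, -4, -3, -2, -1, 0, 1, 2, 3, 4, 5, 6}.
Σ|m_l| = 2(1+2+…+6) = 42.

Σ|L_z| = 42 ℏ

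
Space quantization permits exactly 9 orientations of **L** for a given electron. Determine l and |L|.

l = 4, |L| = 2√5 ℏ ≈ 4.472ℏ

Since there are 2l+1 = 9 values of m_l, l = 4.
Then |L| = √(l(l+1)) ℏ = 2√5 ℏ.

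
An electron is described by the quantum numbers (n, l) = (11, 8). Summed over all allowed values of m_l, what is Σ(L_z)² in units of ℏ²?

m_l runs from −8 to 8, i.e. {-8, -7, -6, -5, -4, -3, -2, -1, 0, 1, 2, 3, 4, 5, 6, 7, 8}.
Σ m_l² = l(l+1)(2l+1)/3 = 8·9·17/3 = 408.

Σ(L_z)² = 408 ℏ²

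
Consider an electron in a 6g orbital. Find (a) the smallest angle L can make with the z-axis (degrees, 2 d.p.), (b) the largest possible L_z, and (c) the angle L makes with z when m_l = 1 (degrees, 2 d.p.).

For 6g, l = 4.
cos θ_min = 4/√20, so θ_min ≈ 26.57°.
L_z,max = lℏ = 4ℏ.
For m_l = 1: cos θ = 1/√20, θ ≈ 77.08°.

θ_min ≈ 26.57°; L_z,max = 4ℏ; θ(m_l=1) ≈ 77.08°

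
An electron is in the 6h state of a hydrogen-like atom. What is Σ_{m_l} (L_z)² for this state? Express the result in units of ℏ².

Σ(L_z)² = 110 ℏ²

6h means n = 6, l = 5.
The allowed m_l values are -5, -4, -3, -2, -1, 0, 1, 2, 3, 4, 5.
Summing m² from −5 to 5: Σ m_l² = 110.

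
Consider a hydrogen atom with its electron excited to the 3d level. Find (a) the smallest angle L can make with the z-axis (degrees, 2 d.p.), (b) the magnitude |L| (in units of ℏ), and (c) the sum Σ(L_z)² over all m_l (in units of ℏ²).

θ_min ≈ 35.26°; |L| = √6 ℏ ≈ 2.449ℏ; Σ(L_z)² = 10 ℏ²

The 3d level has l = 2.
cos θ_min = 2/√6, so θ_min ≈ 35.26°.
|L| = ℏ√(2·3) = √6 ℏ ≈ 2.449ℏ.
Σ m_l² = 10, so Σ(L_z)² = 10 ℏ².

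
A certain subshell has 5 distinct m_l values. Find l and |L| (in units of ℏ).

Since there are 2l+1 = 5 values of m_l, l = 2.
|L| = ℏ√(l(l+1)) = ℏ√(2·3) = √6 ℏ.

l = 2, |L| = √6 ℏ ≈ 2.449ℏ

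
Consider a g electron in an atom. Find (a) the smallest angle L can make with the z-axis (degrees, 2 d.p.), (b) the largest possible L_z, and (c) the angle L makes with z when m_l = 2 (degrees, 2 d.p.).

For a g orbital, l = 4.
cos θ_min = 4/√20, so θ_min ≈ 26.57°.
L_z,max = lℏ = 4ℏ.
For m_l = 2: cos θ = 2/√20, θ ≈ 63.43°.

θ_min ≈ 26.57°; L_z,max = 4ℏ; θ(m_l=2) ≈ 63.43°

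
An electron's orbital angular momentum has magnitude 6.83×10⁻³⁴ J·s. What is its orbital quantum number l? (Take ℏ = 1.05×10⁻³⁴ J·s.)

l = 6

|L|/ℏ = (6.83×10⁻³⁴)/(1.05×10⁻³⁴) ≈ 6.505.
l(l+1) ≈ 6.505² ≈ 42.31, so l = 6.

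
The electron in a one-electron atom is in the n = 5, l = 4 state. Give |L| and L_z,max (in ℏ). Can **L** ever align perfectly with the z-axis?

|L| = 2√5 ℏ ≈ 4.4721ℏ, while L_z,max = lℏ = 4ℏ.
Since |L| > L_z,max, the vector can never point exactly along z; the closest it comes is θ_min = arccos(4/√20) ≈ 26.6°.

No: L_z,max = 4ℏ < |L| = 2√5 ℏ ≈ 4.472ℏ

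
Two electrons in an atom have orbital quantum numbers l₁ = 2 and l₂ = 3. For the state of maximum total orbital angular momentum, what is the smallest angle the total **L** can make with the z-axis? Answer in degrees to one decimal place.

θ_min ≈ 24.1°

The total orbital quantum number L ranges from |l₁ − l₂| to l₁ + l₂ in integer steps.
So L can be 1, 2, 3, 4, 5.
The maximum is L = 5, with |L_tot| = ℏ√(5·6) = √30 ℏ.
The minimum angle with z is arccos(5/√30) ≈ 24.1°.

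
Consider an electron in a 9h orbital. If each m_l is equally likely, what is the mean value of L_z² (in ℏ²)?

The 9h subshell has l = 5.
m_l runs from −5 to 5, i.e. {-5, -4, -3, -2, -1, 0, 1, 2, 3, 4, 5}.
⟨L_z²⟩ = ℏ²·l(l+1)/3 = 10ℏ².

⟨L_z²⟩ = 10 ℏ²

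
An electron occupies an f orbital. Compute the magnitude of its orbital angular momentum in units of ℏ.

For an f orbital, l = 3.
|L| = ℏ√(l(l+1)) = ℏ√(3·4) = 2√3 ℏ

|L| = 2√3 ℏ ≈ 3.464ℏ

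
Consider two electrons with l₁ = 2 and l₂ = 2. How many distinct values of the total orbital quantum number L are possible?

5

By the triangle rule, |l₁ − l₂| ≤ L ≤ l₁ + l₂.
L ∈ {0, 1, 2, 3, 4}.
That is 5 values.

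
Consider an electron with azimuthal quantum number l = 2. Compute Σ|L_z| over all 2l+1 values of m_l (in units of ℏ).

Σ|L_z| = 6 ℏ

m_l ∈ {-2, -1, 0, 1, 2}.
Σ|m_l| = 2·2(2+1)/2 = 6.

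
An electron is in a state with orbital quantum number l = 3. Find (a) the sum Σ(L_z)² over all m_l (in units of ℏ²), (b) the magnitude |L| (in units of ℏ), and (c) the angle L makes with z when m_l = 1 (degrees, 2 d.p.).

Σ m_l² = 28, so Σ(L_z)² = 28 ℏ².
|L| = ℏ√(3·4) = 2√3 ℏ ≈ 3.464ℏ.
For m_l = 1: cos θ = 1/√12, θ ≈ 73.22°.

Σ(L_z)² = 28 ℏ²; |L| = 2√3 ℏ ≈ 3.464ℏ; θ(m_l=1) ≈ 73.22°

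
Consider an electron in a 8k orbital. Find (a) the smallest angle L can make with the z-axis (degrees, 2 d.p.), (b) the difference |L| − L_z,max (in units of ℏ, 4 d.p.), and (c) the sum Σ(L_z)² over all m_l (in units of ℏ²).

θ_min ≈ 20.70°; |L|−L_z,max ≈ 0.4833ℏ; Σ(L_z)² = 280 ℏ²

The 8k subshell has l = 7.
cos θ_min = 7/√56, so θ_min ≈ 20.70°.
|L| − L_z,max = (2√14 − 7)ℏ ≈ 0.4833ℏ.
Σ m_l² = 280, so Σ(L_z)² = 280 ℏ².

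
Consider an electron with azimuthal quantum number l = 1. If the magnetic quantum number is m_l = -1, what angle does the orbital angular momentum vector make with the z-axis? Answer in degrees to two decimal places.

θ ≈ 135.00°

|L| = √(l(l+1)) ℏ = √2 ℏ.
L_z = m_l ℏ = −1ℏ.
cos θ = L_z/|L| = -1/√2, so θ ≈ 135.00°.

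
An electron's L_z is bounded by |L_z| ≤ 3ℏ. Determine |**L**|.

|L| = 2√3 ℏ ≈ 3.464ℏ

The maximum L_z equals lℏ, giving l = 3.
|L| = ℏ√(l(l+1)) = 2√3 ℏ.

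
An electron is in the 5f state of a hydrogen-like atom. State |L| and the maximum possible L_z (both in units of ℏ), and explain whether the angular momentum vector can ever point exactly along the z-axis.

5f means n = 5, l = 3.
|L| = 2√3 ℏ ≈ 3.4641ℏ, while L_z,max = lℏ = 3ℏ.
Since |L| > L_z,max, the vector can never point exactly along z; the closest it comes is θ_min = arccos(3/√12) ≈ 30.0°.

No: L_z,max = 3ℏ < |L| = 2√3 ℏ ≈ 3.464ℏ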